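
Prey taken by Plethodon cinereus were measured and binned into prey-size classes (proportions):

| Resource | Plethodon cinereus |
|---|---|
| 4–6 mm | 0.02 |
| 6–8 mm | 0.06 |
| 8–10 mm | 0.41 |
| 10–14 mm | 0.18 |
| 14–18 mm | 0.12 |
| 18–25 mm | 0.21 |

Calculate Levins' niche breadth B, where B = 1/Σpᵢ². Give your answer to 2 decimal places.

Σpᵢ² = 0.02² + 0.06² + 0.41² + 0.18² + 0.12² + 0.21² = 0.0004 + 0.0036 + 0.1681 + 0.0324 + 0.0144 + 0.0441 = 0.2630
B = 1 / 0.2630 = 3.8023

3.80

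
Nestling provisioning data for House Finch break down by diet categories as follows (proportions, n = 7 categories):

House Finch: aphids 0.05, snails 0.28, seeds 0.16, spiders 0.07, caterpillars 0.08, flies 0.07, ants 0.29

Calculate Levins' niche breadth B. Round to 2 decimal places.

Σpᵢ² = 0.05² + 0.28² + 0.16² + 0.07² + 0.08² + 0.07² + 0.29² = 0.0025 + 0.0784 + 0.0256 + 0.0049 + 0.0064 + 0.0049 + 0.0841 = 0.2068
B = 1 / 0.2068 = 4.8356

4.84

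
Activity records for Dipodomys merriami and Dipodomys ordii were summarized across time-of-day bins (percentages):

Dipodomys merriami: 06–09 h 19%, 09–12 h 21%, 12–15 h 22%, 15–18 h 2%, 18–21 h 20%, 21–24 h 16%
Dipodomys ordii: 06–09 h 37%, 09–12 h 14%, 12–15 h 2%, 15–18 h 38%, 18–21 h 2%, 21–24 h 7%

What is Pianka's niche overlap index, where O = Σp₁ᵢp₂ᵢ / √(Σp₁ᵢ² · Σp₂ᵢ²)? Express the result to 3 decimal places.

Convert percentages to proportions (divide by 100).
Σ p₁ᵢp₂ᵢ = 0.0703 + 0.0294 + 0.0044 + 0.0076 + 0.0040 + 0.0112 = 0.1269
Σp_1ᵢ² = 0.19² + 0.21² + 0.22² + 0.02² + 0.20² + 0.16² = 0.0361 + 0.0441 + 0.0484 + 0.0004 + 0.0400 + 0.0256 = 0.1946
Σp_2ᵢ² = 0.37² + 0.14² + 0.02² + 0.38² + 0.02² + 0.07² = 0.1369 + 0.0196 + 0.0004 + 0.1444 + 0.0004 + 0.0049 = 0.3066
O = 0.1269 / √(0.1946 × 0.3066) = 0.1269 / 0.244263 = 0.51952

0.520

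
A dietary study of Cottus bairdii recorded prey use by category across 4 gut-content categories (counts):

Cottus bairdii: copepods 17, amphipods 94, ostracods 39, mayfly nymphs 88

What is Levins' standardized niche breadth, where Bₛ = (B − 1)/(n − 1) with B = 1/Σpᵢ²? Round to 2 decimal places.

Proportions for Cottus bairdii (n=238): 17/238=0.0714, 94/238=0.3950, 39/238=0.1639, 88/238=0.3697
Σpᵢ² = 0.0714² + 0.3950² + 0.1639² + 0.3697² = 0.005098 + 0.156025 + 0.026863 + 0.136678 = 0.324664
B = 1 / 0.324664 = 3.0801
Bₛ = (B − 1)/(n − 1) = (3.0801 − 1)/(4 − 1) = 2.0801/3 = 0.6934

0.69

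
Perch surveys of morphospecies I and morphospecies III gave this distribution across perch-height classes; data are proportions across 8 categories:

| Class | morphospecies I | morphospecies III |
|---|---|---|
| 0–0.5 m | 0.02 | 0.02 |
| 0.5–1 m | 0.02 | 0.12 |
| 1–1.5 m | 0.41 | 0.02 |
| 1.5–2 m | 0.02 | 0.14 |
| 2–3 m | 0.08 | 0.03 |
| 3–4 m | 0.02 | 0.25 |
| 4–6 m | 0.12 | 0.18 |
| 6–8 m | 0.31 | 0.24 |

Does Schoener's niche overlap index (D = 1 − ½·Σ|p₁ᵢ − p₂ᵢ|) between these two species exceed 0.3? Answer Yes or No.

Σ|p₁ᵢ − p₂ᵢ| = 0.00 + 0.10 + 0.39 + 0.12 + 0.05 + 0.23 + 0.06 + 0.07 = 1.02
D = 1 − ½ × 1.02 = 1 − 0.510 = 0.4900
D = 0.4900 > 0.3 → Yes.

Yes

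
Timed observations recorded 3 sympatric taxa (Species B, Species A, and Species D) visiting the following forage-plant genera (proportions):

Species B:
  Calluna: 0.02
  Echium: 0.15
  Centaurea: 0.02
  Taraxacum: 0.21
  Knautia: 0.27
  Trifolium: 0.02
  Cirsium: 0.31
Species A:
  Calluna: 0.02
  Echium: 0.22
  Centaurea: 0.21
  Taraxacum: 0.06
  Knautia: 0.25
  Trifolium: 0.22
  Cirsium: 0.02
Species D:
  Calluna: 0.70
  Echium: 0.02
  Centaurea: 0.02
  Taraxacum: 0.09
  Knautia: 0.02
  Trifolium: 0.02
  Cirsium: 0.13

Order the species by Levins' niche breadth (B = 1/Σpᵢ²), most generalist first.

Σp_Bᵢ² = 0.02² + 0.15² + 0.02² + 0.21² + 0.27² + 0.02² + 0.31² = 0.0004 + 0.0225 + 0.0004 + 0.0441 + 0.0729 + 0.0004 + 0.0961 = 0.2368
B_B = 1 / 0.2368 = 4.2230
Σp_Aᵢ² = 0.02² + 0.22² + 0.21² + 0.06² + 0.25² + 0.22² + 0.02² = 0.0004 + 0.0484 + 0.0441 + 0.0036 + 0.0625 + 0.0484 + 0.0004 = 0.2078
B_A = 1 / 0.2078 = 4.8123
Σp_Dᵢ² = 0.70² + 0.02² + 0.02² + 0.09² + 0.02² + 0.02² + 0.13² = 0.4900 + 0.0004 + 0.0004 + 0.0081 + 0.0004 + 0.0004 + 0.0169 = 0.5166
B_D = 1 / 0.5166 = 1.9357
Ranking by B (broadest → narrowest): Species A (4.81) > Species B (4.22) > Species D (1.94)

Species A > Species B > Species D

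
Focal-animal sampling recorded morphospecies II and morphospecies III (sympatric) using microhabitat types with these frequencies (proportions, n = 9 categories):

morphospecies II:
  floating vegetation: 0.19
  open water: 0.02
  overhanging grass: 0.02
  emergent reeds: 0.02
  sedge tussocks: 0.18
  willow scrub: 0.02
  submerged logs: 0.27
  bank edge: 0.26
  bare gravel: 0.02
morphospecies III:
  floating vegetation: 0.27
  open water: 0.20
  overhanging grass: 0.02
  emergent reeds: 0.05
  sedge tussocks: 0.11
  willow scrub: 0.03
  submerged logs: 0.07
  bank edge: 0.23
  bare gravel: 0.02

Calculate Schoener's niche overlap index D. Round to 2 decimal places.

Σ|p₁ᵢ − p₂ᵢ| = 0.08 + 0.18 + 0.00 + 0.03 + 0.07 + 0.01 + 0.20 + 0.03 + 0.00 = 0.60
D = 1 − ½ × 0.60 = 1 − 0.300 = 0.7000

0.70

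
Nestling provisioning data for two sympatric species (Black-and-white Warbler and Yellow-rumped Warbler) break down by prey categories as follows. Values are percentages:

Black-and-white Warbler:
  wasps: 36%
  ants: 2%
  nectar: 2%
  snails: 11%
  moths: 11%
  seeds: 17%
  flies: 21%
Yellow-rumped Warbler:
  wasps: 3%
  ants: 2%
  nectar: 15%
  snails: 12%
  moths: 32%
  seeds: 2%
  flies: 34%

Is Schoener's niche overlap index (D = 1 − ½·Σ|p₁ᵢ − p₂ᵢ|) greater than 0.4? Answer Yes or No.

Yes

Convert percentages to proportions (divide by 100).
Σ|p₁ᵢ − p₂ᵢ| = 0.33 + 0.00 + 0.13 + 0.01 + 0.21 + 0.15 + 0.13 = 0.96
D = 1 − ½ × 0.96 = 1 − 0.480 = 0.5200
D = 0.5200 > 0.4 → Yes.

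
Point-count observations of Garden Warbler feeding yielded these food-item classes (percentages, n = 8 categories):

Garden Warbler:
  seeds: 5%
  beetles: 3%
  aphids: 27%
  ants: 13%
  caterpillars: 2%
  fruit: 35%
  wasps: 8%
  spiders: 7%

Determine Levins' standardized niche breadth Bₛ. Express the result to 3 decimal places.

Convert percentages to proportions (divide by 100).
Σpᵢ² = 0.05² + 0.03² + 0.27² + 0.13² + 0.02² + 0.35² + 0.08² + 0.07² = 0.0025 + 0.0009 + 0.0729 + 0.0169 + 0.0004 + 0.1225 + 0.0064 + 0.0049 = 0.2274
B = 1 / 0.2274 = 4.39754
Bₛ = (B − 1)/(n − 1) = (4.39754 − 1)/(8 − 1) = 3.39754/7 = 0.48536

0.485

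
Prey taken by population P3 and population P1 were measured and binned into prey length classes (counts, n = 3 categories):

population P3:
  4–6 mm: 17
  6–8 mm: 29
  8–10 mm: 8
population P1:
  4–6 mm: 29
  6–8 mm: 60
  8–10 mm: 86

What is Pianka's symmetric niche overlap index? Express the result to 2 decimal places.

0.78

Proportions for population P3 (n=54): 17/54=0.3148, 29/54=0.5370, 8/54=0.1481
Proportions for population P1 (n=175): 29/175=0.1657, 60/175=0.3429, 86/175=0.4914
Σ p₁ᵢp₂ᵢ = 0.052162 + 0.184137 + 0.072776 = 0.309075
Σp_1ᵢ² = 0.3148² + 0.5370² + 0.1481² = 0.099099 + 0.288369 + 0.021934 = 0.409402
Σp_2ᵢ² = 0.1657² + 0.3429² + 0.4914² = 0.027456 + 0.117580 + 0.241474 = 0.386510
O = 0.309075 / √(0.409402 × 0.386510) = 0.309075 / 0.3977914 = 0.7770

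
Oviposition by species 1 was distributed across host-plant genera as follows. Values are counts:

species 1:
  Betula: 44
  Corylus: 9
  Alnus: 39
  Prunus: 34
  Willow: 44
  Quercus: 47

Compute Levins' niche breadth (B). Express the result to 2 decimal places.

Proportions for species 1 (n=217): 44/217=0.2028, 9/217=0.0415, 39/217=0.1797, 34/217=0.1567, 44/217=0.2028, 47/217=0.2166
Σpᵢ² = 0.2028² + 0.0415² + 0.1797² + 0.1567² + 0.2028² + 0.2166² = 0.041128 + 0.001722 + 0.032292 + 0.024555 + 0.041128 + 0.046916 = 0.187741
B = 1 / 0.187741 = 5.3265

5.33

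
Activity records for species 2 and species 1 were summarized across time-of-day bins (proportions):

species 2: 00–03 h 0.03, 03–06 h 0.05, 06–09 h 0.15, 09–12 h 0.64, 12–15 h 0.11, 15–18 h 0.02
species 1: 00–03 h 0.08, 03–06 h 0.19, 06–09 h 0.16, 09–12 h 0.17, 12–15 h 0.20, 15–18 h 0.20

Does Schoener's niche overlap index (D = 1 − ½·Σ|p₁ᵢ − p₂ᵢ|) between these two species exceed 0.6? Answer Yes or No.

No

Σ|p₁ᵢ − p₂ᵢ| = 0.05 + 0.14 + 0.01 + 0.47 + 0.09 + 0.18 = 0.94
D = 1 − ½ × 0.94 = 1 − 0.470 = 0.5300
D = 0.5300 < 0.6 → No.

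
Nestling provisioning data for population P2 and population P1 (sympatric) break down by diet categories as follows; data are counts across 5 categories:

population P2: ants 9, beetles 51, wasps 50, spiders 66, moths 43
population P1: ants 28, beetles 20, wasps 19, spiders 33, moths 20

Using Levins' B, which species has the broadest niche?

population P1

Proportions for population P2 (n=219): 9/219=0.0411, 51/219=0.2329, 50/219=0.2283, 66/219=0.3014, 43/219=0.1963
Proportions for population P1 (n=120): 28/120=0.2333, 20/120=0.1667, 19/120=0.1583, 33/120=0.2750, 20/120=0.1667
Σp_P2ᵢ² = 0.0411² + 0.2329² + 0.2283² + 0.3014² + 0.1963² = 0.001689 + 0.054242 + 0.052121 + 0.090842 + 0.038534 = 0.237428
B_P2 = 1 / 0.237428 = 4.2118
Σp_P1ᵢ² = 0.2333² + 0.1667² + 0.1583² + 0.2750² + 0.1667² = 0.054429 + 0.027789 + 0.025059 + 0.075625 + 0.027789 = 0.210691
B_P1 = 1 / 0.210691 = 4.7463
Highest B → broadest niche (most generalist): population P1 (B = 4.75).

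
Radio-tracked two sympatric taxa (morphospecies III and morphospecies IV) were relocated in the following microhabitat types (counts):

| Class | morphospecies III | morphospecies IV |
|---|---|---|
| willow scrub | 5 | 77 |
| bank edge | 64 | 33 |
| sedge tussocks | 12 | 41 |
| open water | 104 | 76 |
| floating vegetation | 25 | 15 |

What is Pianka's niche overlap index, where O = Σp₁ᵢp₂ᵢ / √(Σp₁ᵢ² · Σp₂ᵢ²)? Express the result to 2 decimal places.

Proportions for morphospecies III (n=210): 5/210=0.0238, 64/210=0.3048, 12/210=0.0571, 104/210=0.4952, 25/210=0.1190
Proportions for morphospecies IV (n=242): 77/242=0.3182, 33/242=0.1364, 41/242=0.1694, 76/242=0.3140, 15/242=0.0620
Σ p₁ᵢp₂ᵢ = 0.007573 + 0.041575 + 0.009673 + 0.155493 + 0.007378 = 0.221692
Σp_1ᵢ² = 0.0238² + 0.3048² + 0.0571² + 0.4952² + 0.1190² = 0.000566 + 0.092903 + 0.003260 + 0.245223 + 0.014161 = 0.356113
Σp_2ᵢ² = 0.3182² + 0.1364² + 0.1694² + 0.3140² + 0.0620² = 0.101251 + 0.018605 + 0.028696 + 0.098596 + 0.003844 = 0.250992
O = 0.221692 / √(0.356113 × 0.250992) = 0.221692 / 0.2989674 = 0.7415

0.74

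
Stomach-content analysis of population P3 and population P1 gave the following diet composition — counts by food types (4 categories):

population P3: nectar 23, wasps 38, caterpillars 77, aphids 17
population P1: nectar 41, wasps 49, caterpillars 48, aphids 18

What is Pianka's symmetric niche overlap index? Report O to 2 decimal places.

Proportions for population P3 (n=155): 23/155=0.1484, 38/155=0.2452, 77/155=0.4968, 17/155=0.1097
Proportions for population P1 (n=156): 41/156=0.2628, 49/156=0.3141, 48/156=0.3077, 18/156=0.1154
Σ p₁ᵢp₂ᵢ = 0.039000 + 0.077017 + 0.152865 + 0.012659 = 0.281541
Σp_1ᵢ² = 0.1484² + 0.2452² + 0.4968² + 0.1097² = 0.022023 + 0.060123 + 0.246810 + 0.012034 = 0.340990
Σp_2ᵢ² = 0.2628² + 0.3141² + 0.3077² + 0.1154² = 0.069064 + 0.098659 + 0.094679 + 0.013317 = 0.275719
O = 0.281541 / √(0.340990 × 0.275719) = 0.281541 / 0.3066226 = 0.9182

0.92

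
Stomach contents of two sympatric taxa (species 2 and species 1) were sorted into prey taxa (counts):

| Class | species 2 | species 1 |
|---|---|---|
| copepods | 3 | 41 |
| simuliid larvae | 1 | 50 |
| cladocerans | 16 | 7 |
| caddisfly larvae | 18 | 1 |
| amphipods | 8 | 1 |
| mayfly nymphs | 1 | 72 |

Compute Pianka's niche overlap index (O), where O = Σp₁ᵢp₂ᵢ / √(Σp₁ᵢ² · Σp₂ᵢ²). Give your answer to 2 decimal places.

0.15

Proportions for species 2 (n=47): 3/47=0.0638, 1/47=0.0213, 16/47=0.3404, 18/47=0.3830, 8/47=0.1702, 1/47=0.0213
Proportions for species 1 (n=172): 41/172=0.2384, 50/172=0.2907, 7/172=0.0407, 1/172=0.0058, 1/172=0.0058, 72/172=0.4186
Σ p₁ᵢp₂ᵢ = 0.015210 + 0.006192 + 0.013854 + 0.002221 + 0.000987 + 0.008916 = 0.047380
Σp_1ᵢ² = 0.0638² + 0.0213² + 0.3404² + 0.3830² + 0.1702² + 0.0213² = 0.004070 + 0.000454 + 0.115872 + 0.146689 + 0.028968 + 0.000454 = 0.296507
Σp_2ᵢ² = 0.2384² + 0.2907² + 0.0407² + 0.0058² + 0.0058² + 0.4186² = 0.056835 + 0.084506 + 0.001656 + 0.000034 + 0.000034 + 0.175226 = 0.318291
O = 0.047380 / √(0.296507 × 0.318291) = 0.047380 / 0.3072060 = 0.1542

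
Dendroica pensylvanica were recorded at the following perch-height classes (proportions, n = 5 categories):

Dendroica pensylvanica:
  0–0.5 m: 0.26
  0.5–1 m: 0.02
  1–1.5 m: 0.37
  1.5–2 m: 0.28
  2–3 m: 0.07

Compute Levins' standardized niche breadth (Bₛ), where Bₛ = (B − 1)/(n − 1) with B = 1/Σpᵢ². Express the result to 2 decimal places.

Σpᵢ² = 0.26² + 0.02² + 0.37² + 0.28² + 0.07² = 0.0676 + 0.0004 + 0.1369 + 0.0784 + 0.0049 = 0.2882
B = 1 / 0.2882 = 3.4698
Bₛ = (B − 1)/(n − 1) = (3.4698 − 1)/(5 − 1) = 2.4698/4 = 0.6175

0.62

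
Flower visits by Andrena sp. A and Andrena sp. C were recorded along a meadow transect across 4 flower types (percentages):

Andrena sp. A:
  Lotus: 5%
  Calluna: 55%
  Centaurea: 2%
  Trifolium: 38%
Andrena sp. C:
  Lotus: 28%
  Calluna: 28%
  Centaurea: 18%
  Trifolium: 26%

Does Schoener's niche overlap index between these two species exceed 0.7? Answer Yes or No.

No

Convert percentages to proportions (divide by 100).
Σ|p₁ᵢ − p₂ᵢ| = 0.23 + 0.27 + 0.16 + 0.12 = 0.78
D = 1 − ½ × 0.78 = 1 − 0.390 = 0.6100
D = 0.6100 < 0.7 → No.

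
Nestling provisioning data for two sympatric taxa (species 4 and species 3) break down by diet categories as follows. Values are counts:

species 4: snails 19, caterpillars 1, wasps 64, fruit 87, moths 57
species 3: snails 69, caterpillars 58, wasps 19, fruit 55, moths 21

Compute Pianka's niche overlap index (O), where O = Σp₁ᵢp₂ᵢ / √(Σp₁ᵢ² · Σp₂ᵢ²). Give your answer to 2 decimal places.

0.63

Proportions for species 4 (n=228): 19/228=0.0833, 1/228=0.0044, 64/228=0.2807, 87/228=0.3816, 57/228=0.2500
Proportions for species 3 (n=222): 69/222=0.3108, 58/222=0.2613, 19/222=0.0856, 55/222=0.2477, 21/222=0.0946
Σ p₁ᵢp₂ᵢ = 0.025890 + 0.001150 + 0.024028 + 0.094522 + 0.023650 = 0.169240
Σp_1ᵢ² = 0.0833² + 0.0044² + 0.2807² + 0.3816² + 0.2500² = 0.006939 + 0.000019 + 0.078792 + 0.145619 + 0.062500 = 0.293869
Σp_2ᵢ² = 0.3108² + 0.2613² + 0.0856² + 0.2477² + 0.0946² = 0.096597 + 0.068278 + 0.007327 + 0.061355 + 0.008949 = 0.242506
O = 0.169240 / √(0.293869 × 0.242506) = 0.169240 / 0.2669550 = 0.6340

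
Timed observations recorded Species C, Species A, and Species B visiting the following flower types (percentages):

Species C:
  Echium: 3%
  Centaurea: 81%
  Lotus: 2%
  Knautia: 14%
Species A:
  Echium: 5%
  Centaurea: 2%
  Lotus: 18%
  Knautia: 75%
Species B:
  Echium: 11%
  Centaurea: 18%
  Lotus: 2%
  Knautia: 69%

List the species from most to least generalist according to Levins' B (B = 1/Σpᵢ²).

Convert percentages to proportions (divide by 100).
Σp_Cᵢ² = 0.03² + 0.81² + 0.02² + 0.14² = 0.0009 + 0.6561 + 0.0004 + 0.0196 = 0.6770
B_C = 1 / 0.6770 = 1.4771
Σp_Aᵢ² = 0.05² + 0.02² + 0.18² + 0.75² = 0.0025 + 0.0004 + 0.0324 + 0.5625 = 0.5978
B_A = 1 / 0.5978 = 1.6728
Σp_Bᵢ² = 0.11² + 0.18² + 0.02² + 0.69² = 0.0121 + 0.0324 + 0.0004 + 0.4761 = 0.5210
B_B = 1 / 0.5210 = 1.9194
Ranking by B (broadest → narrowest): Species B (1.92) > Species A (1.67) > Species C (1.48)

Species B > Species A > Species C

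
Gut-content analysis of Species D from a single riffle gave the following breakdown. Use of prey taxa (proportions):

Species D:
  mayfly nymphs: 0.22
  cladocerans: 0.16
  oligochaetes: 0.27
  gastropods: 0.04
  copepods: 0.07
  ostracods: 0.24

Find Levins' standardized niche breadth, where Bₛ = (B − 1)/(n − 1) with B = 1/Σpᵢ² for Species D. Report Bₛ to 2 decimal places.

Σpᵢ² = 0.22² + 0.16² + 0.27² + 0.04² + 0.07² + 0.24² = 0.0484 + 0.0256 + 0.0729 + 0.0016 + 0.0049 + 0.0576 = 0.2110
B = 1 / 0.2110 = 4.7393
Bₛ = (B − 1)/(n − 1) = (4.7393 − 1)/(6 − 1) = 3.7393/5 = 0.7479

0.75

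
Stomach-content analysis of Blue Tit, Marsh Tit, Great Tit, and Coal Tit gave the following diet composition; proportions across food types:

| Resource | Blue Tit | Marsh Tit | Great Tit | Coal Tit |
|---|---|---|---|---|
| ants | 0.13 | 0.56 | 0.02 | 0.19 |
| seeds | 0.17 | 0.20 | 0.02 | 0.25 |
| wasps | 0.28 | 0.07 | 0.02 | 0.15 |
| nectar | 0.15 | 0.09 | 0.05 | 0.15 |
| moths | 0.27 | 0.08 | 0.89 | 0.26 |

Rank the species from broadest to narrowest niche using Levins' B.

Σp_Blueᵢ² = 0.13² + 0.17² + 0.28² + 0.15² + 0.27² = 0.0169 + 0.0289 + 0.0784 + 0.0225 + 0.0729 = 0.2196
B_Blue = 1 / 0.2196 = 4.5537
Σp_Marsᵢ² = 0.56² + 0.20² + 0.07² + 0.09² + 0.08² = 0.3136 + 0.0400 + 0.0049 + 0.0081 + 0.0064 = 0.3730
B_Mars = 1 / 0.3730 = 2.6810
Σp_Greaᵢ² = 0.02² + 0.02² + 0.02² + 0.05² + 0.89² = 0.0004 + 0.0004 + 0.0004 + 0.0025 + 0.7921 = 0.7958
B_Grea = 1 / 0.7958 = 1.2566
Σp_Coalᵢ² = 0.19² + 0.25² + 0.15² + 0.15² + 0.26² = 0.0361 + 0.0625 + 0.0225 + 0.0225 + 0.0676 = 0.2112
B_Coal = 1 / 0.2112 = 4.7348
Ranking by B (broadest → narrowest): Coal Tit (4.73) > Blue Tit (4.55) > Marsh Tit (2.68) > Great Tit (1.26)

Coal Tit > Blue Tit > Marsh Tit > Great Tit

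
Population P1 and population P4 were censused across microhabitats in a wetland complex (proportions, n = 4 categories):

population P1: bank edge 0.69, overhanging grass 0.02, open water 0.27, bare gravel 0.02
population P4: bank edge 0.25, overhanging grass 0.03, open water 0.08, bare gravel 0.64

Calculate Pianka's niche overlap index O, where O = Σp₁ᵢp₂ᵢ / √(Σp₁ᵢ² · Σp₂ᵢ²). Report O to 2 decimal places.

0.40

Σ p₁ᵢp₂ᵢ = 0.1725 + 0.0006 + 0.0216 + 0.0128 = 0.2075
Σp_1ᵢ² = 0.69² + 0.02² + 0.27² + 0.02² = 0.4761 + 0.0004 + 0.0729 + 0.0004 = 0.5498
Σp_2ᵢ² = 0.25² + 0.03² + 0.08² + 0.64² = 0.0625 + 0.0009 + 0.0064 + 0.4096 = 0.4794
O = 0.2075 / √(0.5498 × 0.4794) = 0.2075 / 0.51339 = 0.4042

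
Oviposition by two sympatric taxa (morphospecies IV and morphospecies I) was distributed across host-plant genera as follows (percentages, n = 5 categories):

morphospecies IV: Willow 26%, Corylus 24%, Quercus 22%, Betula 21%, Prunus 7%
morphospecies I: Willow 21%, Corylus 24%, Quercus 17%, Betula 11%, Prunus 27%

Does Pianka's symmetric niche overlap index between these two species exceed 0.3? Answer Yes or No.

Convert percentages to proportions (divide by 100).
Σ p₁ᵢp₂ᵢ = 0.0546 + 0.0576 + 0.0374 + 0.0231 + 0.0189 = 0.1916
Σp_1ᵢ² = 0.26² + 0.24² + 0.22² + 0.21² + 0.07² = 0.0676 + 0.0576 + 0.0484 + 0.0441 + 0.0049 = 0.2226
Σp_2ᵢ² = 0.21² + 0.24² + 0.17² + 0.11² + 0.27² = 0.0441 + 0.0576 + 0.0289 + 0.0121 + 0.0729 = 0.2156
O = 0.1916 / √(0.2226 × 0.2156) = 0.1916 / 0.21907 = 0.8746
O = 0.8746 > 0.3 → Yes.

Yes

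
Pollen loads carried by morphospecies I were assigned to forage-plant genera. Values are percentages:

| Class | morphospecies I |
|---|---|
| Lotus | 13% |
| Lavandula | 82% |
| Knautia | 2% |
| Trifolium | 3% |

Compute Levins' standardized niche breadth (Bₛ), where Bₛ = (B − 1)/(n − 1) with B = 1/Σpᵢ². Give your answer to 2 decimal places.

0.15

Convert percentages to proportions (divide by 100).
Σpᵢ² = 0.13² + 0.82² + 0.02² + 0.03² = 0.0169 + 0.6724 + 0.0004 + 0.0009 = 0.6906
B = 1 / 0.6906 = 1.4480
Bₛ = (B − 1)/(n − 1) = (1.4480 − 1)/(4 − 1) = 0.4480/3 = 0.1493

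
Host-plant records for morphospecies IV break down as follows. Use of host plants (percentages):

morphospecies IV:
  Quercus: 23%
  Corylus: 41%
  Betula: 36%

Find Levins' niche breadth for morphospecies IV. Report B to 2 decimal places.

Convert percentages to proportions (divide by 100).
Σpᵢ² = 0.23² + 0.41² + 0.36² = 0.0529 + 0.1681 + 0.1296 = 0.3506
B = 1 / 0.3506 = 2.8523

2.85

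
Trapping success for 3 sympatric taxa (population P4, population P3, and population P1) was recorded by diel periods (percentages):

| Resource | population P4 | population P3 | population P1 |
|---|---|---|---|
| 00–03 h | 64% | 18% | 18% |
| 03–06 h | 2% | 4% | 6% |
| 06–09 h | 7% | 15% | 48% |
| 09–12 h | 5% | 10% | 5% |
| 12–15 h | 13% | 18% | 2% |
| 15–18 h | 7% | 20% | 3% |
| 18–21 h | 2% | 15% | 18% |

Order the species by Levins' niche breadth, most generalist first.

Convert percentages to proportions (divide by 100).
Σp_P4ᵢ² = 0.64² + 0.02² + 0.07² + 0.05² + 0.13² + 0.07² + 0.02² = 0.4096 + 0.0004 + 0.0049 + 0.0025 + 0.0169 + 0.0049 + 0.0004 = 0.4396
B_P4 = 1 / 0.4396 = 2.2748
Σp_P3ᵢ² = 0.18² + 0.04² + 0.15² + 0.10² + 0.18² + 0.20² + 0.15² = 0.0324 + 0.0016 + 0.0225 + 0.0100 + 0.0324 + 0.0400 + 0.0225 = 0.1614
B_P3 = 1 / 0.1614 = 6.1958
Σp_P1ᵢ² = 0.18² + 0.06² + 0.48² + 0.05² + 0.02² + 0.03² + 0.18² = 0.0324 + 0.0036 + 0.2304 + 0.0025 + 0.0004 + 0.0009 + 0.0324 = 0.3026
B_P1 = 1 / 0.3026 = 3.3047
Ranking by B (broadest → narrowest): population P3 (6.20) > population P1 (3.30) > population P4 (2.27)

population P3 > population P1 > population P4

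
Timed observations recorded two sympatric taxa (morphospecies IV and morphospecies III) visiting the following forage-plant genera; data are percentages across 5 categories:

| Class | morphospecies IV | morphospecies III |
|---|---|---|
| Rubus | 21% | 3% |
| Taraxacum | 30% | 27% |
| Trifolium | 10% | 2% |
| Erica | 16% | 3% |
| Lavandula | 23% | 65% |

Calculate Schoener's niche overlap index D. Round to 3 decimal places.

Convert percentages to proportions (divide by 100).
Σ|p₁ᵢ − p₂ᵢ| = 0.18 + 0.03 + 0.08 + 0.13 + 0.42 = 0.84
D = 1 − ½ × 0.84 = 1 − 0.420 = 0.58000

0.580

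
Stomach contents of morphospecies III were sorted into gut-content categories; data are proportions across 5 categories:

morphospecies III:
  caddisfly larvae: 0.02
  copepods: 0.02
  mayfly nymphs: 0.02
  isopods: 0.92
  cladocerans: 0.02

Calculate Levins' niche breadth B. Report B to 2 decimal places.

Σpᵢ² = 0.02² + 0.02² + 0.02² + 0.92² + 0.02² = 0.0004 + 0.0004 + 0.0004 + 0.8464 + 0.0004 = 0.8480
B = 1 / 0.8480 = 1.1792

1.18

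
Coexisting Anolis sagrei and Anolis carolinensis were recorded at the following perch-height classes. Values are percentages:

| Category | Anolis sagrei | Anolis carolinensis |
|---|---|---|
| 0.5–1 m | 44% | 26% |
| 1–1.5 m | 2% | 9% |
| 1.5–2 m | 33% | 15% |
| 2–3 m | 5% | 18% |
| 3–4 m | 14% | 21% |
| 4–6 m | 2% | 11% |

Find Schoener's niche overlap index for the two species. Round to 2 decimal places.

Convert percentages to proportions (divide by 100).
Σ|p₁ᵢ − p₂ᵢ| = 0.18 + 0.07 + 0.18 + 0.13 + 0.07 + 0.09 = 0.72
D = 1 − ½ × 0.72 = 1 − 0.360 = 0.6400

0.64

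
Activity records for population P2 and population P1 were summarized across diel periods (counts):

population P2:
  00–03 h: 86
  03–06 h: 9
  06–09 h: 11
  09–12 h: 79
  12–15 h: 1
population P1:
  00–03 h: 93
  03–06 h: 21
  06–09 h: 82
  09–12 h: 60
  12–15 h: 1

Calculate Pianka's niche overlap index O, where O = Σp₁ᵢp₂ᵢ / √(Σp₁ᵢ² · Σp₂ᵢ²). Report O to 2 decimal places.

0.84

Proportions for population P2 (n=186): 86/186=0.4624, 9/186=0.0484, 11/186=0.0591, 79/186=0.4247, 1/186=0.0054
Proportions for population P1 (n=257): 93/257=0.3619, 21/257=0.0817, 82/257=0.3191, 60/257=0.2335, 1/257=0.0039
Σ p₁ᵢp₂ᵢ = 0.167343 + 0.003954 + 0.018859 + 0.099167 + 0.000021 = 0.289344
Σp_1ᵢ² = 0.4624² + 0.0484² + 0.0591² + 0.4247² + 0.0054² = 0.213814 + 0.002343 + 0.003493 + 0.180370 + 0.000029 = 0.400049
Σp_2ᵢ² = 0.3619² + 0.0817² + 0.3191² + 0.2335² + 0.0039² = 0.130972 + 0.006675 + 0.101825 + 0.054522 + 0.000015 = 0.294009
O = 0.289344 / √(0.400049 × 0.294009) = 0.289344 / 0.3429548 = 0.8437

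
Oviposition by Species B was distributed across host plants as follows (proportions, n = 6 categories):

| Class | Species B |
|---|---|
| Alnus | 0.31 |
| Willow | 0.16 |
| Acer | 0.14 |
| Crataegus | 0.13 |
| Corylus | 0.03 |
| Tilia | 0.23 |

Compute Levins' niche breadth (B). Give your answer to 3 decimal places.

4.717

Σpᵢ² = 0.31² + 0.16² + 0.14² + 0.13² + 0.03² + 0.23² = 0.0961 + 0.0256 + 0.0196 + 0.0169 + 0.0009 + 0.0529 = 0.2120
B = 1 / 0.2120 = 4.71698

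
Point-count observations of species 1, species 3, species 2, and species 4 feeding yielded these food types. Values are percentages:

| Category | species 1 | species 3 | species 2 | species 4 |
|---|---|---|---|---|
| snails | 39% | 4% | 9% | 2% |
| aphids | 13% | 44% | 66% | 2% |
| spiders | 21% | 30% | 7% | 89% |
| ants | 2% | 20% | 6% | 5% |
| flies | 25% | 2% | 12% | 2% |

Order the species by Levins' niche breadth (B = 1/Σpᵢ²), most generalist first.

Convert percentages to proportions (divide by 100).
Σp_1ᵢ² = 0.39² + 0.13² + 0.21² + 0.02² + 0.25² = 0.1521 + 0.0169 + 0.0441 + 0.0004 + 0.0625 = 0.2760
B_1 = 1 / 0.2760 = 3.6232
Σp_3ᵢ² = 0.04² + 0.44² + 0.30² + 0.20² + 0.02² = 0.0016 + 0.1936 + 0.0900 + 0.0400 + 0.0004 = 0.3256
B_3 = 1 / 0.3256 = 3.0713
Σp_2ᵢ² = 0.09² + 0.66² + 0.07² + 0.06² + 0.12² = 0.0081 + 0.4356 + 0.0049 + 0.0036 + 0.0144 = 0.4666
B_2 = 1 / 0.4666 = 2.1432
Σp_4ᵢ² = 0.02² + 0.02² + 0.89² + 0.05² + 0.02² = 0.0004 + 0.0004 + 0.7921 + 0.0025 + 0.0004 = 0.7958
B_4 = 1 / 0.7958 = 1.2566
Ranking by B (broadest → narrowest): species 1 (3.62) > species 3 (3.07) > species 2 (2.14) > species 4 (1.26)

species 1 > species 3 > species 2 > species 4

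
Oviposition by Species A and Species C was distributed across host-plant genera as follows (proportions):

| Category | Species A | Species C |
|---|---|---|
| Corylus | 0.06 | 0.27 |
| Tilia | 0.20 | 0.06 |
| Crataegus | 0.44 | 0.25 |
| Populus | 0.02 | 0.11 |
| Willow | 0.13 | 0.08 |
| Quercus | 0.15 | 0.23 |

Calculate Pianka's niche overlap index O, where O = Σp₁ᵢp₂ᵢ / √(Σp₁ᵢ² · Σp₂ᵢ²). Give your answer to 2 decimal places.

Σ p₁ᵢp₂ᵢ = 0.0162 + 0.0120 + 0.1100 + 0.0022 + 0.0104 + 0.0345 = 0.1853
Σp_1ᵢ² = 0.06² + 0.20² + 0.44² + 0.02² + 0.13² + 0.15² = 0.0036 + 0.0400 + 0.1936 + 0.0004 + 0.0169 + 0.0225 = 0.2770
Σp_2ᵢ² = 0.27² + 0.06² + 0.25² + 0.11² + 0.08² + 0.23² = 0.0729 + 0.0036 + 0.0625 + 0.0121 + 0.0064 + 0.0529 = 0.2104
O = 0.1853 / √(0.2770 × 0.2104) = 0.1853 / 0.24141 = 0.7676

0.77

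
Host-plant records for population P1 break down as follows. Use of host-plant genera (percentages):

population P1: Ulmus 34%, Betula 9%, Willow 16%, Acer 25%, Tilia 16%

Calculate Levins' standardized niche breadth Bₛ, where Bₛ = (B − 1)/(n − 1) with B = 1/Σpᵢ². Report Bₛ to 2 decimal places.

Convert percentages to proportions (divide by 100).
Σpᵢ² = 0.34² + 0.09² + 0.16² + 0.25² + 0.16² = 0.1156 + 0.0081 + 0.0256 + 0.0625 + 0.0256 = 0.2374
B = 1 / 0.2374 = 4.2123
Bₛ = (B − 1)/(n − 1) = (4.2123 − 1)/(5 − 1) = 3.2123/4 = 0.8031

0.80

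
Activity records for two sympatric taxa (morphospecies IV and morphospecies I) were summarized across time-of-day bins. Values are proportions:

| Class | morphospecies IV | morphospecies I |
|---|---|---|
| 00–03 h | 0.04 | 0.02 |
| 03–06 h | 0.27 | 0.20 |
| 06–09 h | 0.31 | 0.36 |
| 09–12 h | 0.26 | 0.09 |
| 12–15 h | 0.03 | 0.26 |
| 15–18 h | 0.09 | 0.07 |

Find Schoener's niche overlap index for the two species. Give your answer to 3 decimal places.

Σ|p₁ᵢ − p₂ᵢ| = 0.02 + 0.07 + 0.05 + 0.17 + 0.23 + 0.02 = 0.56
D = 1 − ½ × 0.56 = 1 − 0.280 = 0.72000

0.720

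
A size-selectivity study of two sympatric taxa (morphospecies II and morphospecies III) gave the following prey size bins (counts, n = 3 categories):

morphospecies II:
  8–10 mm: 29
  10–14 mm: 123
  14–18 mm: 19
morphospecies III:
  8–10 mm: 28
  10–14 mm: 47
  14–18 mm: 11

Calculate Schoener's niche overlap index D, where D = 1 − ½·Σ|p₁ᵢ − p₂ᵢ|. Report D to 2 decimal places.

Proportions for morphospecies II (n=171): 29/171=0.1696, 123/171=0.7193, 19/171=0.1111
Proportions for morphospecies III (n=86): 28/86=0.3256, 47/86=0.5465, 11/86=0.1279
Σ|p₁ᵢ − p₂ᵢ| = 0.1560 + 0.1728 + 0.0168 = 0.3456
D = 1 − ½ × 0.3456 = 1 − 0.17280 = 0.82720

0.83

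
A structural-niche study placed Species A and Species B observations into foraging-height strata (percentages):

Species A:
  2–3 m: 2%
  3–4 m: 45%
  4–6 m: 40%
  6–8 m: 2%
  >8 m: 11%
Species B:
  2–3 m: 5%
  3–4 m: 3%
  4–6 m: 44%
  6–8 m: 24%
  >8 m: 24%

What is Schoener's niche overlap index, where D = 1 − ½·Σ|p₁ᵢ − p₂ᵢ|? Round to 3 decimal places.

Convert percentages to proportions (divide by 100).
Σ|p₁ᵢ − p₂ᵢ| = 0.03 + 0.42 + 0.04 + 0.22 + 0.13 = 0.84
D = 1 − ½ × 0.84 = 1 − 0.420 = 0.58000

0.580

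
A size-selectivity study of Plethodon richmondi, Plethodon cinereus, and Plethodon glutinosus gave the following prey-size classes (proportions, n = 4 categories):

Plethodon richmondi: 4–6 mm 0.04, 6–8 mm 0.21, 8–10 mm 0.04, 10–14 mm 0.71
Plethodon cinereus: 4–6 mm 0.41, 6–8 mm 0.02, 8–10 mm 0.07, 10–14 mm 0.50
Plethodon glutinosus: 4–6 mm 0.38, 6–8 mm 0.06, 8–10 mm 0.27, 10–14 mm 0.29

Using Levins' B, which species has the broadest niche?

Σp_richᵢ² = 0.04² + 0.21² + 0.04² + 0.71² = 0.0016 + 0.0441 + 0.0016 + 0.5041 = 0.5514
B_rich = 1 / 0.5514 = 1.8136
Σp_cineᵢ² = 0.41² + 0.02² + 0.07² + 0.50² = 0.1681 + 0.0004 + 0.0049 + 0.2500 = 0.4234
B_cine = 1 / 0.4234 = 2.3618
Σp_glutᵢ² = 0.38² + 0.06² + 0.27² + 0.29² = 0.1444 + 0.0036 + 0.0729 + 0.0841 = 0.3050
B_glut = 1 / 0.3050 = 3.2787
Highest B → broadest niche (most generalist): Plethodon glutinosus (B = 3.28).

Plethodon glutinosus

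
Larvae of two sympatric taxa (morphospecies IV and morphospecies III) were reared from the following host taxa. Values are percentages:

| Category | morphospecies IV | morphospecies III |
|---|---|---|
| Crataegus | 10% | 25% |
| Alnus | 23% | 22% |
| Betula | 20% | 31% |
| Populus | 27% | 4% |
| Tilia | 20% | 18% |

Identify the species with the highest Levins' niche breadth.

Convert percentages to proportions (divide by 100).
Σp_IVᵢ² = 0.10² + 0.23² + 0.20² + 0.27² + 0.20² = 0.0100 + 0.0529 + 0.0400 + 0.0729 + 0.0400 = 0.2158
B_IV = 1 / 0.2158 = 4.6339
Σp_IIIᵢ² = 0.25² + 0.22² + 0.31² + 0.04² + 0.18² = 0.0625 + 0.0484 + 0.0961 + 0.0016 + 0.0324 = 0.2410
B_III = 1 / 0.2410 = 4.1494
Highest B → broadest niche (most generalist): morphospecies IV (B = 4.63).

morphospecies IV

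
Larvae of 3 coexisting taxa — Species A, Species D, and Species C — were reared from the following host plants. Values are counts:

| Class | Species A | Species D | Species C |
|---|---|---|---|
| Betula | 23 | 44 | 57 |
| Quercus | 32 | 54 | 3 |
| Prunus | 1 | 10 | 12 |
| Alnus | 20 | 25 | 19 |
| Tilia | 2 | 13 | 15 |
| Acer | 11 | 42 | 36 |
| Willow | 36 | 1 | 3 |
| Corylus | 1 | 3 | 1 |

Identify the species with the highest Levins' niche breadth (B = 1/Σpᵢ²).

Species D

Proportions for Species A (n=126): 23/126=0.1825, 32/126=0.2540, 1/126=0.0079, 20/126=0.1587, 2/126=0.0159, 11/126=0.0873, 36/126=0.2857, 1/126=0.0079
Proportions for Species D (n=192): 44/192=0.2292, 54/192=0.2813, 10/192=0.0521, 25/192=0.1302, 13/192=0.0677, 42/192=0.2188, 1/192=0.0052, 3/192=0.0156
Proportions for Species C (n=146): 57/146=0.3904, 3/146=0.0205, 12/146=0.0822, 19/146=0.1301, 15/146=0.1027, 36/146=0.2466, 3/146=0.0205, 1/146=0.0068
Σp_Aᵢ² = 0.1825² + 0.2540² + 0.0079² + 0.1587² + 0.0159² + 0.0873² + 0.2857² + 0.0079² = 0.033306 + 0.064516 + 0.000062 + 0.025186 + 0.000253 + 0.007621 + 0.081624 + 0.000062 = 0.212630
B_A = 1 / 0.212630 = 4.7030
Σp_Dᵢ² = 0.2292² + 0.2813² + 0.0521² + 0.1302² + 0.0677² + 0.2188² + 0.0052² + 0.0156² = 0.052533 + 0.079130 + 0.002714 + 0.016952 + 0.004583 + 0.047873 + 0.000027 + 0.000243 = 0.204055
B_D = 1 / 0.204055 = 4.9006
Σp_Cᵢ² = 0.3904² + 0.0205² + 0.0822² + 0.1301² + 0.1027² + 0.2466² + 0.0205² + 0.0068² = 0.152412 + 0.000420 + 0.006757 + 0.016926 + 0.010547 + 0.060812 + 0.000420 + 0.000046 = 0.248340
B_C = 1 / 0.248340 = 4.0267
Highest B → broadest niche (most generalist): Species D (B = 4.90).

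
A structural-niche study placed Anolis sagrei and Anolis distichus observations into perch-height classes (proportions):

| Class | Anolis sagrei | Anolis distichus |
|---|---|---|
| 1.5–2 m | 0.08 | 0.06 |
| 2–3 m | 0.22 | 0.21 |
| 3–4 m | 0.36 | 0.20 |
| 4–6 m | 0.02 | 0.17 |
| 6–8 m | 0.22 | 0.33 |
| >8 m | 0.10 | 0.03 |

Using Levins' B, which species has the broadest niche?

Σp_sagrᵢ² = 0.08² + 0.22² + 0.36² + 0.02² + 0.22² + 0.10² = 0.0064 + 0.0484 + 0.1296 + 0.0004 + 0.0484 + 0.0100 = 0.2432
B_sagr = 1 / 0.2432 = 4.1118
Σp_distᵢ² = 0.06² + 0.21² + 0.20² + 0.17² + 0.33² + 0.03² = 0.0036 + 0.0441 + 0.0400 + 0.0289 + 0.1089 + 0.0009 = 0.2264
B_dist = 1 / 0.2264 = 4.4170
Highest B → broadest niche (most generalist): Anolis distichus (B = 4.42).

Anolis distichus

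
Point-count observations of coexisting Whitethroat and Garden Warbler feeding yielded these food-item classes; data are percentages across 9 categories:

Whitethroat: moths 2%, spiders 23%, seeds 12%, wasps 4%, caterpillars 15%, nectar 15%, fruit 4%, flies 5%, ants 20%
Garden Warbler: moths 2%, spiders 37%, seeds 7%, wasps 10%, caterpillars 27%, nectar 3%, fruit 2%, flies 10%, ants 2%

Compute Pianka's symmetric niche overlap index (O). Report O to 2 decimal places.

0.79

Convert percentages to proportions (divide by 100).
Σ p₁ᵢp₂ᵢ = 0.0004 + 0.0851 + 0.0084 + 0.0040 + 0.0405 + 0.0045 + 0.0008 + 0.0050 + 0.0040 = 0.1527
Σp_1ᵢ² = 0.02² + 0.23² + 0.12² + 0.04² + 0.15² + 0.15² + 0.04² + 0.05² + 0.20² = 0.0004 + 0.0529 + 0.0144 + 0.0016 + 0.0225 + 0.0225 + 0.0016 + 0.0025 + 0.0400 = 0.1584
Σp_2ᵢ² = 0.02² + 0.37² + 0.07² + 0.10² + 0.27² + 0.03² + 0.02² + 0.10² + 0.02² = 0.0004 + 0.1369 + 0.0049 + 0.0100 + 0.0729 + 0.0009 + 0.0004 + 0.0100 + 0.0004 = 0.2368
O = 0.1527 / √(0.1584 × 0.2368) = 0.1527 / 0.19367 = 0.7885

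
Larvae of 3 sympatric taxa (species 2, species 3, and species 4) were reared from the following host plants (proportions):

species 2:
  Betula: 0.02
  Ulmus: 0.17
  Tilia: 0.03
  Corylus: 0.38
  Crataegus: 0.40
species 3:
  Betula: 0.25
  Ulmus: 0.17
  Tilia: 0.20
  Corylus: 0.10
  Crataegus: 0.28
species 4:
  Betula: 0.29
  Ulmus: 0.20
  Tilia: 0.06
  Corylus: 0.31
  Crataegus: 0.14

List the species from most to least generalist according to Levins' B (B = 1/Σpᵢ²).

species 3 > species 4 > species 2

Σp_2ᵢ² = 0.02² + 0.17² + 0.03² + 0.38² + 0.40² = 0.0004 + 0.0289 + 0.0009 + 0.1444 + 0.1600 = 0.3346
B_2 = 1 / 0.3346 = 2.9886
Σp_3ᵢ² = 0.25² + 0.17² + 0.20² + 0.10² + 0.28² = 0.0625 + 0.0289 + 0.0400 + 0.0100 + 0.0784 = 0.2198
B_3 = 1 / 0.2198 = 4.5496
Σp_4ᵢ² = 0.29² + 0.20² + 0.06² + 0.31² + 0.14² = 0.0841 + 0.0400 + 0.0036 + 0.0961 + 0.0196 = 0.2434
B_4 = 1 / 0.2434 = 4.1085
Ranking by B (broadest → narrowest): species 3 (4.55) > species 4 (4.11) > species 2 (2.99)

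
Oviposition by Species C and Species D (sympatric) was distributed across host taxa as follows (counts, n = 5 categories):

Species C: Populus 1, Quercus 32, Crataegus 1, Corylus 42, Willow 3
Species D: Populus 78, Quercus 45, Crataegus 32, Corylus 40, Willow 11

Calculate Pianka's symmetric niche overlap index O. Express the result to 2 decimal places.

Proportions for Species C (n=79): 1/79=0.0127, 32/79=0.4051, 1/79=0.0127, 42/79=0.5316, 3/79=0.0380
Proportions for Species D (n=206): 78/206=0.3786, 45/206=0.2184, 32/206=0.1553, 40/206=0.1942, 11/206=0.0534
Σ p₁ᵢp₂ᵢ = 0.004808 + 0.088474 + 0.001972 + 0.103237 + 0.002029 = 0.200520
Σp_1ᵢ² = 0.0127² + 0.4051² + 0.0127² + 0.5316² + 0.0380² = 0.000161 + 0.164106 + 0.000161 + 0.282599 + 0.001444 = 0.448471
Σp_2ᵢ² = 0.3786² + 0.2184² + 0.1553² + 0.1942² + 0.0534² = 0.143338 + 0.047699 + 0.024118 + 0.037714 + 0.002852 = 0.255721
O = 0.200520 / √(0.448471 × 0.255721) = 0.200520 / 0.3386495 = 0.5921

0.59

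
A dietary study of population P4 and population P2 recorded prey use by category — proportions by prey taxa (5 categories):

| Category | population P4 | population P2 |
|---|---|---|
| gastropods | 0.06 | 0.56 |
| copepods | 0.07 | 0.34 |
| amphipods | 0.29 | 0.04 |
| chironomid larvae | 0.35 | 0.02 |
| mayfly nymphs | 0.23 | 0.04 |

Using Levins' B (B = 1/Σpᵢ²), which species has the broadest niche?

Σp_P4ᵢ² = 0.06² + 0.07² + 0.29² + 0.35² + 0.23² = 0.0036 + 0.0049 + 0.0841 + 0.1225 + 0.0529 = 0.2680
B_P4 = 1 / 0.2680 = 3.7313
Σp_P2ᵢ² = 0.56² + 0.34² + 0.04² + 0.02² + 0.04² = 0.3136 + 0.1156 + 0.0016 + 0.0004 + 0.0016 = 0.4328
B_P2 = 1 / 0.4328 = 2.3105
Highest B → broadest niche (most generalist): population P4 (B = 3.73).

population P4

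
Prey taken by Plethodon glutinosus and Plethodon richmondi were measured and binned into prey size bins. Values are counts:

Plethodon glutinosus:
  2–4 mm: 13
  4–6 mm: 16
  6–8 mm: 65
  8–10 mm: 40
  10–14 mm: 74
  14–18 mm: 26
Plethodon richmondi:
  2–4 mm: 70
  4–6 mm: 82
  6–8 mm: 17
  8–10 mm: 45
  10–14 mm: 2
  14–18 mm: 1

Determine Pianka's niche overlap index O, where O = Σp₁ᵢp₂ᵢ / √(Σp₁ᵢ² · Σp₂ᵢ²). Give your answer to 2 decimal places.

Proportions for Plethodon glutinosus (n=234): 13/234=0.0556, 16/234=0.0684, 65/234=0.2778, 40/234=0.1709, 74/234=0.3162, 26/234=0.1111
Proportions for Plethodon richmondi (n=217): 70/217=0.3226, 82/217=0.3779, 17/217=0.0783, 45/217=0.2074, 2/217=0.0092, 1/217=0.0046
Σ p₁ᵢp₂ᵢ = 0.017937 + 0.025848 + 0.021752 + 0.035445 + 0.002909 + 0.000511 = 0.104402
Σp_1ᵢ² = 0.0556² + 0.0684² + 0.2778² + 0.1709² + 0.3162² + 0.1111² = 0.003091 + 0.004679 + 0.077173 + 0.029207 + 0.099982 + 0.012343 = 0.226475
Σp_2ᵢ² = 0.3226² + 0.3779² + 0.0783² + 0.2074² + 0.0092² + 0.0046² = 0.104071 + 0.142808 + 0.006131 + 0.043015 + 0.000085 + 0.000021 = 0.296131
O = 0.104402 / √(0.226475 × 0.296131) = 0.104402 / 0.2589716 = 0.4031

0.40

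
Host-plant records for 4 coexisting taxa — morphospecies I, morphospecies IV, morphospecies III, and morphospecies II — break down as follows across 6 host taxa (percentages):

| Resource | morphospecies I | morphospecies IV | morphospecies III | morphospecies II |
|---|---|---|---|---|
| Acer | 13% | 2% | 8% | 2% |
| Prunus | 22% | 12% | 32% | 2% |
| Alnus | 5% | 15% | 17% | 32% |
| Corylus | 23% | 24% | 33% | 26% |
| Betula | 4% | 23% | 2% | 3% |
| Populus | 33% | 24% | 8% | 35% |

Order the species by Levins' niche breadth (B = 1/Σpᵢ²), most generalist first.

Convert percentages to proportions (divide by 100).
Σp_Iᵢ² = 0.13² + 0.22² + 0.05² + 0.23² + 0.04² + 0.33² = 0.0169 + 0.0484 + 0.0025 + 0.0529 + 0.0016 + 0.1089 = 0.2312
B_I = 1 / 0.2312 = 4.3253
Σp_IVᵢ² = 0.02² + 0.12² + 0.15² + 0.24² + 0.23² + 0.24² = 0.0004 + 0.0144 + 0.0225 + 0.0576 + 0.0529 + 0.0576 = 0.2054
B_IV = 1 / 0.2054 = 4.8685
Σp_IIIᵢ² = 0.08² + 0.32² + 0.17² + 0.33² + 0.02² + 0.08² = 0.0064 + 0.1024 + 0.0289 + 0.1089 + 0.0004 + 0.0064 = 0.2534
B_III = 1 / 0.2534 = 3.9463
Σp_IIᵢ² = 0.02² + 0.02² + 0.32² + 0.26² + 0.03² + 0.35² = 0.0004 + 0.0004 + 0.1024 + 0.0676 + 0.0009 + 0.1225 = 0.2942
B_II = 1 / 0.2942 = 3.3990
Ranking by B (broadest → narrowest): morphospecies IV (4.87) > morphospecies I (4.33) > morphospecies III (3.95) > morphospecies II (3.40)

morphospecies IV > morphospecies I > morphospecies III > morphospecies II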